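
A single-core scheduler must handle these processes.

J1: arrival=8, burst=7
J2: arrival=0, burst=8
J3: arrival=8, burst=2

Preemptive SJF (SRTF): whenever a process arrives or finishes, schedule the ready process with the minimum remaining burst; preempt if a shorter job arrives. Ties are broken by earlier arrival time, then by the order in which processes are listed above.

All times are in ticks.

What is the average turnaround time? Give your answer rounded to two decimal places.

6.33

Schedule: | J2 0-8 | J3 8-10 | J1 10-17 |
Completion: J1=17  J2=8  J3=10
Turnaround times: J1=9, J2=8, J3=2
Average turnaround = (9+8+2) / 3 = 19/3 = 6.33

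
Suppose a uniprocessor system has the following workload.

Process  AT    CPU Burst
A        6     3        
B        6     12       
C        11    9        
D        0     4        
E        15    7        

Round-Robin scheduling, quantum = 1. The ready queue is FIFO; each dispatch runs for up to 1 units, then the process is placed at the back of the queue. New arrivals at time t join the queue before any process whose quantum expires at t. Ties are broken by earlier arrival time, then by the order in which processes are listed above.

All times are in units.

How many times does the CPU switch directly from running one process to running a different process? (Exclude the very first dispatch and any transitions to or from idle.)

30

Timeline: | D 0-4 | idle 4-6 | A 6-7 | B 7-8 | A 8-9 | B 9-10 | A 10-11 | B 11-12 | C 12-13 | B 13-14 | C 14-15 | B 15-16 | E 16-17 | C 17-18 | B 18-19 | E 19-20 | C 20-21 | B 21-22 | E 22-23 | C 23-24 | B 24-25 | E 25-26 | C 26-27 | B 27-28 | E 28-29 | C 29-30 | B 30-31 | E 31-32 | C 32-33 | B 33-34 | E 34-35 | C 35-36 | B 36-37 |
Completion: A=11  B=37  C=36  D=4  E=35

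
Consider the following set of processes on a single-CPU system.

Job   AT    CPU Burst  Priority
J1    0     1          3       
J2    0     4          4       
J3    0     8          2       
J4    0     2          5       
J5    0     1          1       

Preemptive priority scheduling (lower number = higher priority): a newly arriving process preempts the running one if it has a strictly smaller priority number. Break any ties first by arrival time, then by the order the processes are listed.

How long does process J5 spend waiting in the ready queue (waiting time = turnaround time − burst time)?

Timeline: | J5 0-1 | J3 1-9 | J1 9-10 | J2 10-14 | J4 14-16 |
Completion: J1=10  J2=14  J3=9  J4=16  J5=1
Turnaround (C−A): J1=10  J2=14  J3=9  J4=16  J5=1
Waiting(J5) = turnaround − burst = 1 − 1 = 0

0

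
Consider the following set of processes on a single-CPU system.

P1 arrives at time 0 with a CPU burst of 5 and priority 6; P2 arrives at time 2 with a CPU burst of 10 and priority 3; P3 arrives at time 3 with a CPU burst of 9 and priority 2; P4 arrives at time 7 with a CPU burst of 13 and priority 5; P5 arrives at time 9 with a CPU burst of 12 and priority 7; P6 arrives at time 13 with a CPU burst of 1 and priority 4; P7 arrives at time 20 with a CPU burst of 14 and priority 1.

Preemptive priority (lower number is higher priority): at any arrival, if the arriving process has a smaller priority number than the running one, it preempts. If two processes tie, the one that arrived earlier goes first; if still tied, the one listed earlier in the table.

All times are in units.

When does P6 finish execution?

36

Schedule: | P1 0-2 | P2 2-3 | P3 3-12 | P2 12-20 | P7 20-34 | P2 34-35 | P6 35-36 | P4 36-49 | P1 49-52 | P5 52-64 |
Completion: P1=52  P2=35  P3=12  P4=49  P5=64  P6=36  P7=34
Turnaround (C−A): P1=52  P2=33  P3=9  P4=42  P5=55  P6=23  P7=14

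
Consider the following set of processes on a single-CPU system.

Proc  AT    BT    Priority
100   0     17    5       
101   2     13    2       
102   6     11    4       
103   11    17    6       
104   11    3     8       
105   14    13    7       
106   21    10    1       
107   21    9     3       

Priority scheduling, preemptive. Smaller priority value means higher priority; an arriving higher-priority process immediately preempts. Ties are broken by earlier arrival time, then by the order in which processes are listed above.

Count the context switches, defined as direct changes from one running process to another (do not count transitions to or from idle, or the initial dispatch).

9

Schedule: | 100 0-2 | 101 2-15 | 102 15-21 | 106 21-31 | 107 31-40 | 102 40-45 | 100 45-60 | 103 60-77 | 105 77-90 | 104 90-93 |
Completion: 100=60  101=15  102=45  103=77  104=93  105=90  106=31  107=40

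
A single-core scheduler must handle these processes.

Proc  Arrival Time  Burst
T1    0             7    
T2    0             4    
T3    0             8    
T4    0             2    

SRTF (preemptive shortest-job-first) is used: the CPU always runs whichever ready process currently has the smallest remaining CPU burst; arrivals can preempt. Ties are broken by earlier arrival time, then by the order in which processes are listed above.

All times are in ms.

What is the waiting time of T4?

0

Gantt: | T4 0-2 | T2 2-6 | T1 6-13 | T3 13-21 |
Completion: T1=13  T2=6  T3=21  T4=2
Waiting(T4) = turnaround − burst = 2 − 2 = 0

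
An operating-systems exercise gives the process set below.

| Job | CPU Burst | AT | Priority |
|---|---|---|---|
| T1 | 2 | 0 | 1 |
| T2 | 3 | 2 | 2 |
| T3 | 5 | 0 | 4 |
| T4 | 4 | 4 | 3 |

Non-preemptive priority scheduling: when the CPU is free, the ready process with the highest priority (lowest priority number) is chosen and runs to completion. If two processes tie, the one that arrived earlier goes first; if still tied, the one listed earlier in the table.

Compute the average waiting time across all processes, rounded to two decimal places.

Schedule: | T1 0-2 | T2 2-5 | T4 5-9 | T3 9-14 |
Completion: T1=2  T2=5  T3=14  T4=9
Turnaround (C−A): T1=2  T2=3  T3=14  T4=5
Waiting times: T1=0, T2=0, T3=9, T4=1
Average waiting = (0+0+9+1) / 4 = 10/4 = 2.50

2.50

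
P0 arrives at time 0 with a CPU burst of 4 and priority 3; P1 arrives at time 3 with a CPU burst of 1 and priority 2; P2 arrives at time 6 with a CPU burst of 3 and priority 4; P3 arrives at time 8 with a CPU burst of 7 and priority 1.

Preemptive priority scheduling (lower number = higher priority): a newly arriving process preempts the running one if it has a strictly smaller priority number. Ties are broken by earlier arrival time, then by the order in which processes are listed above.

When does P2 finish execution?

16

Gantt: | P0 0-3 | P1 3-4 | P0 4-5 | idle 5-6 | P2 6-8 | P3 8-15 | P2 15-16 |
Completion: P0=5  P1=4  P2=16  P3=15
Turnaround (C−A): P0=5  P1=1  P2=10  P3=7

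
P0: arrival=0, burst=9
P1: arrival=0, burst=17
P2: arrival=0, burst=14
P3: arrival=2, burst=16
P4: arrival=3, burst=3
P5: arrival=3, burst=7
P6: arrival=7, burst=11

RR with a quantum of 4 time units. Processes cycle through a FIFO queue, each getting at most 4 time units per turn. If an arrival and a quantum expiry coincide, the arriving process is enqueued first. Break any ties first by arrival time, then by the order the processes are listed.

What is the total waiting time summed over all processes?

311

Schedule: | P0 0-4 | P1 4-8 | P2 8-12 | P3 12-16 | P4 16-19 | P5 19-23 | P0 23-27 | P6 27-31 | P1 31-35 | P2 35-39 | P3 39-43 | P5 43-46 | P0 46-47 | P6 47-51 | P1 51-55 | P2 55-59 | P3 59-63 | P6 63-66 | P1 66-70 | P2 70-72 | P3 72-76 | P1 76-77 |
Completion: P0=47  P1=77  P2=72  P3=76  P4=19  P5=46  P6=66
Waiting = turnaround − burst: P0=38, P1=60, P2=58, P3=58, P4=13, P5=36, P6=48
Total waiting = 38 + 60 + 58 + 58 + 13 + 36 + 48 = 311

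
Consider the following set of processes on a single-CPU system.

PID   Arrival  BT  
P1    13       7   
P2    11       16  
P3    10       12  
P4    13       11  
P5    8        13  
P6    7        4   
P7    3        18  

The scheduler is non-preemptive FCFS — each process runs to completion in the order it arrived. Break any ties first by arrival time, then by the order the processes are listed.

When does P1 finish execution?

73

Schedule: | idle 0-3 | P7 3-21 | P6 21-25 | P5 25-38 | P3 38-50 | P2 50-66 | P1 66-73 | P4 73-84 |
Completion: P1=73  P2=66  P3=50  P4=84  P5=38  P6=25  P7=21
Turnaround (C−A): P1=60  P2=55  P3=40  P4=71  P5=30  P6=18  P7=18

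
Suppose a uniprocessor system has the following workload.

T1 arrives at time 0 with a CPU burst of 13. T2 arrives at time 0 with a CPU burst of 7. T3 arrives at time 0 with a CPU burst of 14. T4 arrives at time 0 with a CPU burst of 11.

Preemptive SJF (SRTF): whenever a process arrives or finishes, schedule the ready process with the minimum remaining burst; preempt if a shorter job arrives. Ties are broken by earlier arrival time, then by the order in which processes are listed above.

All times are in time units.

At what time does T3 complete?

45

Timeline: | T2 0-7 | T4 7-18 | T1 18-31 | T3 31-45 |
Completion: T1=31  T2=7  T3=45  T4=18
Turnaround (C−A): T1=31  T2=7  T3=45  T4=18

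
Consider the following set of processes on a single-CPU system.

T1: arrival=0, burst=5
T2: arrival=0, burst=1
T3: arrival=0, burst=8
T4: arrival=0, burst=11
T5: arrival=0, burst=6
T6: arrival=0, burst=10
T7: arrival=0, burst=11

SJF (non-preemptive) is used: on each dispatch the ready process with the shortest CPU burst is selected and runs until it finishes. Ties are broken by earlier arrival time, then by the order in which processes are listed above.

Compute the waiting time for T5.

Timeline: | T2 0-1 | T1 1-6 | T5 6-12 | T3 12-20 | T6 20-30 | T4 30-41 | T7 41-52 |
Completion: T1=6  T2=1  T3=20  T4=41  T5=12  T6=30  T7=52
Waiting(T5) = turnaround − burst = 12 − 6 = 6

6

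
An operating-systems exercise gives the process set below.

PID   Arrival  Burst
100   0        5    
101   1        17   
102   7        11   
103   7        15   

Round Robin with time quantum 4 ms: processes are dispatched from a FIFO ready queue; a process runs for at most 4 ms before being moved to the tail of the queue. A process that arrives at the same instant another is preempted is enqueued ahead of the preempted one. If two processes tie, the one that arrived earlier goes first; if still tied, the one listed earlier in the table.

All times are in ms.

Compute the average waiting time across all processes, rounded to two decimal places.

Gantt: | 100 0-4 | 101 4-8 | 100 8-9 | 102 9-13 | 103 13-17 | 101 17-21 | 102 21-25 | 103 25-29 | 101 29-33 | 102 33-36 | 103 36-40 | 101 40-44 | 103 44-47 | 101 47-48 |
Completion: 100=9  101=48  102=36  103=47
Turnaround (C−A): 100=9  101=47  102=29  103=40
Waiting times: 100=4, 101=30, 102=18, 103=25
Average waiting = (4+30+18+25) / 4 = 77/4 = 19.25

19.25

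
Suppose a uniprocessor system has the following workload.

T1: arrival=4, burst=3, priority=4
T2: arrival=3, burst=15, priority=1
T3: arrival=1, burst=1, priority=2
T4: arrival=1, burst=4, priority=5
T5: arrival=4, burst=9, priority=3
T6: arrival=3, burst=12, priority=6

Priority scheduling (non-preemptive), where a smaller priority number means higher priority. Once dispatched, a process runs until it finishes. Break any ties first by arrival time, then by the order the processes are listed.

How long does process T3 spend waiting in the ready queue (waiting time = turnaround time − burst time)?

0

Timeline: | idle 0-1 | T3 1-2 | T4 2-6 | T2 6-21 | T5 21-30 | T1 30-33 | T6 33-45 |
Completion: T1=33  T2=21  T3=2  T4=6  T5=30  T6=45
Turnaround (C−A): T1=29  T2=18  T3=1  T4=5  T5=26  T6=42
Waiting(T3) = turnaround − burst = 1 − 1 = 0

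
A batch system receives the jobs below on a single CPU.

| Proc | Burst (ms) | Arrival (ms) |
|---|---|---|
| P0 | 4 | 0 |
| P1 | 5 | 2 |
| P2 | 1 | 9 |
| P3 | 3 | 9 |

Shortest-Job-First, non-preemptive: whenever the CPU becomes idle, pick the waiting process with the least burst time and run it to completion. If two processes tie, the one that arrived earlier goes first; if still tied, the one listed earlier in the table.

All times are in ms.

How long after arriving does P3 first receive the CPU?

Gantt: | P0 0-4 | P1 4-9 | P2 9-10 | P3 10-13 |
Completion: P0=4  P1=9  P2=10  P3=13
Response(P3) = first start − arrival = 10 − 9 = 1

1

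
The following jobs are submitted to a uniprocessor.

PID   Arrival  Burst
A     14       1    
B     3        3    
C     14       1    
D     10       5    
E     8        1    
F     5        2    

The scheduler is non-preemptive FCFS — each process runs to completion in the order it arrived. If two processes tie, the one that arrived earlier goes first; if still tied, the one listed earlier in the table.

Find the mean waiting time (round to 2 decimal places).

0.67

Gantt: | idle 0-3 | B 3-6 | F 6-8 | E 8-9 | idle 9-10 | D 10-15 | A 15-16 | C 16-17 |
Completion: A=16  B=6  C=17  D=15  E=9  F=8
Turnaround (C−A): A=2  B=3  C=3  D=5  E=1  F=3
Waiting times: A=1, B=0, C=2, D=0, E=0, F=1
Average waiting = (1+0+2+0+0+1) / 6 = 4/6 = 0.67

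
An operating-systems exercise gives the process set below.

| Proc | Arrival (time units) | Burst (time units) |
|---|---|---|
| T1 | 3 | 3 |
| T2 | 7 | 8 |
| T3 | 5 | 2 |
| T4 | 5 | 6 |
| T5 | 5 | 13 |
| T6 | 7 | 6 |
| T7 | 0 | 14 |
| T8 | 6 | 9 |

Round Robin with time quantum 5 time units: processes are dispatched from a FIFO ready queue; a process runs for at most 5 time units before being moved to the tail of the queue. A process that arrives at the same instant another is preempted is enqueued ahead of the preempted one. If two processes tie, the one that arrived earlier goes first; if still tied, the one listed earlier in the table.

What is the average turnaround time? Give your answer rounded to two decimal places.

37.63

Gantt: | T7 0-5 | T1 5-8 | T3 8-10 | T4 10-15 | T5 15-20 | T7 20-25 | T8 25-30 | T2 30-35 | T6 35-40 | T4 40-41 | T5 41-46 | T7 46-50 | T8 50-54 | T2 54-57 | T6 57-58 | T5 58-61 |
Completion: T1=8  T2=57  T3=10  T4=41  T5=61  T6=58  T7=50  T8=54
Turnaround (C−A): T1=5  T2=50  T3=5  T4=36  T5=56  T6=51  T7=50  T8=48
Turnaround times: T1=5, T2=50, T3=5, T4=36, T5=56, T6=51, T7=50, T8=48
Average turnaround = (5+50+5+36+56+51+50+48) / 8 = 301/8 = 37.63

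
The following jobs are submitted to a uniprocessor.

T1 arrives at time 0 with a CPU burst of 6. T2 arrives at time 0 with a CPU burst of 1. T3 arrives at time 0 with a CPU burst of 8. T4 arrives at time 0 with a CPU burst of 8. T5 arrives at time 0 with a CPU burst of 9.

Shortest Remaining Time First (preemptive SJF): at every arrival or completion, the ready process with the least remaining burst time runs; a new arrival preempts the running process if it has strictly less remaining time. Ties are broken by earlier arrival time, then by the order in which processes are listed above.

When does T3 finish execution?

Timeline: | T2 0-1 | T1 1-7 | T3 7-15 | T4 15-23 | T5 23-32 |
Completion: T1=7  T2=1  T3=15  T4=23  T5=32
Turnaround (C−A): T1=7  T2=1  T3=15  T4=23  T5=32

15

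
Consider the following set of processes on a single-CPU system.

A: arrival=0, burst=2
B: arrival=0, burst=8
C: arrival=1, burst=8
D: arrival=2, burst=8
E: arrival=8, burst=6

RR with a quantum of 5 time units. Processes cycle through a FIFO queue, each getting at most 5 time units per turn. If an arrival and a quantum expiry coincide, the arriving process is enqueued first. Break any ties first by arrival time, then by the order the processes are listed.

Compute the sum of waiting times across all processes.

70

Schedule: | A 0-2 | B 2-7 | C 7-12 | D 12-17 | B 17-20 | E 20-25 | C 25-28 | D 28-31 | E 31-32 |
Completion: A=2  B=20  C=28  D=31  E=32
Turnaround (C−A): A=2  B=20  C=27  D=29  E=24
Waiting = turnaround − burst: A=0, B=12, C=19, D=21, E=18
Total waiting = 0 + 12 + 19 + 21 + 18 = 70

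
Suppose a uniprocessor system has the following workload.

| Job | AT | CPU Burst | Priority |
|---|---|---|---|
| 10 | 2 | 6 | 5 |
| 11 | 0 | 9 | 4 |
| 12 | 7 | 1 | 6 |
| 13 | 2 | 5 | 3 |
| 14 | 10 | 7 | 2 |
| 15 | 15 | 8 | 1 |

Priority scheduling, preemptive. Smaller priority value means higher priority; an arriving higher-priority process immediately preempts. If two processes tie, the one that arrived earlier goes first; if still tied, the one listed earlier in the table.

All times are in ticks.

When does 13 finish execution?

Timeline: | 11 0-2 | 13 2-7 | 11 7-10 | 14 10-15 | 15 15-23 | 14 23-25 | 11 25-29 | 10 29-35 | 12 35-36 |
Completion: 10=35  11=29  12=36  13=7  14=25  15=23
Turnaround (C−A): 10=33  11=29  12=29  13=5  14=15  15=8

7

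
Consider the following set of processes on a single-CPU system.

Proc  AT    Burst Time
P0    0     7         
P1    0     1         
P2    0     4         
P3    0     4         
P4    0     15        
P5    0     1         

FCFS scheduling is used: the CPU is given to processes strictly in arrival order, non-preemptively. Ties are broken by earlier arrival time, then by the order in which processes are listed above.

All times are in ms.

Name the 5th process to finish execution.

P4

Schedule: | P0 0-7 | P1 7-8 | P2 8-12 | P3 12-16 | P4 16-31 | P5 31-32 |
Completion: P0=7  P1=8  P2=12  P3=16  P4=31  P5=32
Finish order: P0 → P1 → P2 → P3 → P4 → P5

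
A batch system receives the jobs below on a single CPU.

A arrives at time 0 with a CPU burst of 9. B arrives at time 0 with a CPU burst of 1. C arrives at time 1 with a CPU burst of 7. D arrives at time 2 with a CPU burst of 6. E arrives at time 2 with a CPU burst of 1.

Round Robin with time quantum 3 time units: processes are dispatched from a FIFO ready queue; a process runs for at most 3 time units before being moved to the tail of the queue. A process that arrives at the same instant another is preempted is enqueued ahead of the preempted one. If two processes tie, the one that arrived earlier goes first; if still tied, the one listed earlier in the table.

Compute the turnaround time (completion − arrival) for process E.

9

Schedule: | A 0-3 | B 3-4 | C 4-7 | D 7-10 | E 10-11 | A 11-14 | C 14-17 | D 17-20 | A 20-23 | C 23-24 |
Completion: A=23  B=4  C=24  D=20  E=11
Turnaround (C−A): A=23  B=4  C=23  D=18  E=9
Turnaround(E) = completion − arrival = 11 − 2 = 9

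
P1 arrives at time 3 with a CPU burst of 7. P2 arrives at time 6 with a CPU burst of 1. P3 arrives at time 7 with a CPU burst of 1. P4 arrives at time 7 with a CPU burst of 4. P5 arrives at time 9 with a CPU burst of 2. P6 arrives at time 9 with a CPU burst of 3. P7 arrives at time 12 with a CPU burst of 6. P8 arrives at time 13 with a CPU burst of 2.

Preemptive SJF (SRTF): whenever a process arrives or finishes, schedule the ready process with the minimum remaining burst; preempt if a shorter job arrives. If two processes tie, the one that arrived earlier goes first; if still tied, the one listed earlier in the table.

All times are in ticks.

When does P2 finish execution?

7

Schedule: | idle 0-3 | P1 3-6 | P2 6-7 | P3 7-8 | P1 8-9 | P5 9-11 | P1 11-14 | P8 14-16 | P6 16-19 | P4 19-23 | P7 23-29 |
Completion: P1=14  P2=7  P3=8  P4=23  P5=11  P6=19  P7=29  P8=16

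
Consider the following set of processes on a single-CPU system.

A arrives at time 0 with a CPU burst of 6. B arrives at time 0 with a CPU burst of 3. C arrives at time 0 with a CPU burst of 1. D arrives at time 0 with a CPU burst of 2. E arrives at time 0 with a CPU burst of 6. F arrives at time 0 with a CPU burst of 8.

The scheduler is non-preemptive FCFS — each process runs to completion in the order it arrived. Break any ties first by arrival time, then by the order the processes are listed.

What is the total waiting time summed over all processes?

Gantt: | A 0-6 | B 6-9 | C 9-10 | D 10-12 | E 12-18 | F 18-26 |
Completion: A=6  B=9  C=10  D=12  E=18  F=26
Turnaround (C−A): A=6  B=9  C=10  D=12  E=18  F=26
Waiting = turnaround − burst: A=0, B=6, C=9, D=10, E=12, F=18
Total waiting = 0 + 6 + 9 + 10 + 12 + 18 = 55

55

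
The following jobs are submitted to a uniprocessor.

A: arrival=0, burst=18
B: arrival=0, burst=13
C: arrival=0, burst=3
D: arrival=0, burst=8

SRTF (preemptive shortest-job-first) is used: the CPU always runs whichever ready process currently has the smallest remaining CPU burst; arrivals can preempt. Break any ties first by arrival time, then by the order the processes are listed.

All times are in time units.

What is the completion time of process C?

Timeline: | C 0-3 | D 3-11 | B 11-24 | A 24-42 |
Completion: A=42  B=24  C=3  D=11
Turnaround (C−A): A=42  B=24  C=3  D=11

3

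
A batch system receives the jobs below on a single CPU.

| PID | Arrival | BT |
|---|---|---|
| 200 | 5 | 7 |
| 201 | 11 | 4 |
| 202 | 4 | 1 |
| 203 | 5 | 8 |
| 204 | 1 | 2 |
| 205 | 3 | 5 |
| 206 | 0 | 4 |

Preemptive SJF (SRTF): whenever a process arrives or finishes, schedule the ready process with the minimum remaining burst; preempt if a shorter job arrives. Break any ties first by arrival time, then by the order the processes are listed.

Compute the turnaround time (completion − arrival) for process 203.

26

Timeline: | 206 0-1 | 204 1-3 | 206 3-4 | 202 4-5 | 206 5-7 | 205 7-12 | 201 12-16 | 200 16-23 | 203 23-31 |
Completion: 200=23  201=16  202=5  203=31  204=3  205=12  206=7
Turnaround (C−A): 200=18  201=5  202=1  203=26  204=2  205=9  206=7
Turnaround(203) = completion − arrival = 31 − 5 = 26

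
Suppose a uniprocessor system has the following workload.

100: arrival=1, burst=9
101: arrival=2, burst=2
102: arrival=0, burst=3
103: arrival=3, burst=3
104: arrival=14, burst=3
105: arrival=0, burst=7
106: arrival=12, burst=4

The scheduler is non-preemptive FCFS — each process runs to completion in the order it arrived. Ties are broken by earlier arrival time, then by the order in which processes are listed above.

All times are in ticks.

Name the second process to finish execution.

105

Schedule: | 102 0-3 | 105 3-10 | 100 10-19 | 101 19-21 | 103 21-24 | 106 24-28 | 104 28-31 |
Completion: 100=19  101=21  102=3  103=24  104=31  105=10  106=28
Turnaround (C−A): 100=18  101=19  102=3  103=21  104=17  105=10  106=16
Finish order: 102 → 105 → 100 → 101 → 103 → 106 → 104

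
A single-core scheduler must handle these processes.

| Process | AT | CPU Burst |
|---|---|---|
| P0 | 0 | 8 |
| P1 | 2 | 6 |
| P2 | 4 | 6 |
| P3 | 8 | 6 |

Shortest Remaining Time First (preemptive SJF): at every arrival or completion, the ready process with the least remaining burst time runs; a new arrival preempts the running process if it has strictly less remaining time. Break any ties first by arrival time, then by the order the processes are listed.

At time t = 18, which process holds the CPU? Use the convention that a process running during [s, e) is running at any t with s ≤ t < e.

Schedule: | P0 0-8 | P1 8-14 | P2 14-20 | P3 20-26 |
Completion: P0=8  P1=14  P2=20  P3=26
Turnaround (C−A): P0=8  P1=12  P2=16  P3=18

P2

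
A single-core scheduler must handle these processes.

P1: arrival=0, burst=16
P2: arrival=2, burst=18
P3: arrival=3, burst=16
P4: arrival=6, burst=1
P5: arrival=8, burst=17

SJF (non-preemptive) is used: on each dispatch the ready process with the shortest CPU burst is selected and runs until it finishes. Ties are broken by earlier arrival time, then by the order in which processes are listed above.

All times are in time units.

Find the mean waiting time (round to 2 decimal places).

Schedule: | P1 0-16 | P4 16-17 | P3 17-33 | P5 33-50 | P2 50-68 |
Completion: P1=16  P2=68  P3=33  P4=17  P5=50
Turnaround (C−A): P1=16  P2=66  P3=30  P4=11  P5=42
Waiting times: P1=0, P2=48, P3=14, P4=10, P5=25
Average waiting = (0+48+14+10+25) / 5 = 97/5 = 19.40

19.40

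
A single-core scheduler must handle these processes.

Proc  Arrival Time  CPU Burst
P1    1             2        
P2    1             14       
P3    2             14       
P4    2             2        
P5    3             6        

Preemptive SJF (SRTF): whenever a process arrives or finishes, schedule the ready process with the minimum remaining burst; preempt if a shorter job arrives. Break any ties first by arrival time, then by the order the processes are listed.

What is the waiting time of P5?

Schedule: | idle 0-1 | P1 1-3 | P4 3-5 | P5 5-11 | P2 11-25 | P3 25-39 |
Completion: P1=3  P2=25  P3=39  P4=5  P5=11
Waiting(P5) = turnaround − burst = 8 − 6 = 2

2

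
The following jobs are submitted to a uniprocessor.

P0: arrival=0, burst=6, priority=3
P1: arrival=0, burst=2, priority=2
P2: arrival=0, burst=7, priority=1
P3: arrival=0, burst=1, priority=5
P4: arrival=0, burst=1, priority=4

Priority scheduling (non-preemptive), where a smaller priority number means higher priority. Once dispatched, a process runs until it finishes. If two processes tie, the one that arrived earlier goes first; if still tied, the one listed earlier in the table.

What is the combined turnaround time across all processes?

64

Timeline: | P2 0-7 | P1 7-9 | P0 9-15 | P4 15-16 | P3 16-17 |
Completion: P0=15  P1=9  P2=7  P3=17  P4=16
Turnaround = completion − arrival: P0=15, P1=9, P2=7, P3=17, P4=16
Total turnaround = 15 + 9 + 7 + 17 + 16 = 64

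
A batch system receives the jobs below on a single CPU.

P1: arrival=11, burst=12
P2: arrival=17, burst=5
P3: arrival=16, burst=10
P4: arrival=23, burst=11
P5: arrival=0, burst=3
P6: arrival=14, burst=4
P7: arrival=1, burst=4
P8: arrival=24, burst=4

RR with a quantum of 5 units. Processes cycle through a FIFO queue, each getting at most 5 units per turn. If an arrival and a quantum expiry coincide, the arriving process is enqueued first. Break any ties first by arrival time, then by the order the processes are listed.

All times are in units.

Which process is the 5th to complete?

Schedule: | P5 0-3 | P7 3-7 | idle 7-11 | P1 11-16 | P6 16-20 | P3 20-25 | P1 25-30 | P2 30-35 | P4 35-40 | P8 40-44 | P3 44-49 | P1 49-51 | P4 51-57 |
Completion: P1=51  P2=35  P3=49  P4=57  P5=3  P6=20  P7=7  P8=44
Turnaround (C−A): P1=40  P2=18  P3=33  P4=34  P5=3  P6=6  P7=6  P8=20
Finish order: P5 → P7 → P6 → P2 → P8 → P3 → P1 → P4

P8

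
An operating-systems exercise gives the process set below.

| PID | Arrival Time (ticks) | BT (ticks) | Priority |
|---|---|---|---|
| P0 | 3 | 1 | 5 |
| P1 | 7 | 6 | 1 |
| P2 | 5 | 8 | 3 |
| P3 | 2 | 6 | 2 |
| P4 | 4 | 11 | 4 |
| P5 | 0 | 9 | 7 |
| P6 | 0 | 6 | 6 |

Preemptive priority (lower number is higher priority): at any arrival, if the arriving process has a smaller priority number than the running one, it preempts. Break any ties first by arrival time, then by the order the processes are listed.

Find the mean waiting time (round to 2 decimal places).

Gantt: | P6 0-2 | P3 2-7 | P1 7-13 | P3 13-14 | P2 14-22 | P4 22-33 | P0 33-34 | P6 34-38 | P5 38-47 |
Completion: P0=34  P1=13  P2=22  P3=14  P4=33  P5=47  P6=38
Waiting times: P0=30, P1=0, P2=9, P3=6, P4=18, P5=38, P6=32
Average waiting = (30+0+9+6+18+38+32) / 7 = 133/7 = 19.00

19.00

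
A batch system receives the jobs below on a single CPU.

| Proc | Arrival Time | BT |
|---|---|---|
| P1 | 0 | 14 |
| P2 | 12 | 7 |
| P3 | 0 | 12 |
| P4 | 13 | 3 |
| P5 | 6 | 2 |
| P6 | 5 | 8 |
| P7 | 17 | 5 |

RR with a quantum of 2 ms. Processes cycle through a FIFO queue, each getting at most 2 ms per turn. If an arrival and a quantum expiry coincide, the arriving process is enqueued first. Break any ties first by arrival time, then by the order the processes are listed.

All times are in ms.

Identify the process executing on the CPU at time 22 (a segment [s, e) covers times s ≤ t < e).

P1

Timeline: | P1 0-2 | P3 2-4 | P1 4-6 | P3 6-8 | P6 8-10 | P5 10-12 | P1 12-14 | P3 14-16 | P6 16-18 | P2 18-20 | P4 20-22 | P1 22-24 | P3 24-26 | P7 26-28 | P6 28-30 | P2 30-32 | P4 32-33 | P1 33-35 | P3 35-37 | P7 37-39 | P6 39-41 | P2 41-43 | P1 43-45 | P3 45-47 | P7 47-48 | P2 48-49 | P1 49-51 |
Completion: P1=51  P2=49  P3=47  P4=33  P5=12  P6=41  P7=48
Turnaround (C−A): P1=51  P2=37  P3=47  P4=20  P5=6  P6=36  P7=31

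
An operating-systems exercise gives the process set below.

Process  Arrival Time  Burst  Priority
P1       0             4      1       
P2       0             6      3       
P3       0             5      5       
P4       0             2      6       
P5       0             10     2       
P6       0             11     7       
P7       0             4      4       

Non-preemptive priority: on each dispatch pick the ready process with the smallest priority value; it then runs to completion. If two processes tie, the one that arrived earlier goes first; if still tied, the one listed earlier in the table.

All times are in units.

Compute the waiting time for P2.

14

Gantt: | P1 0-4 | P5 4-14 | P2 14-20 | P7 20-24 | P3 24-29 | P4 29-31 | P6 31-42 |
Completion: P1=4  P2=20  P3=29  P4=31  P5=14  P6=42  P7=24
Turnaround (C−A): P1=4  P2=20  P3=29  P4=31  P5=14  P6=42  P7=24
Waiting(P2) = turnaround − burst = 20 − 6 = 14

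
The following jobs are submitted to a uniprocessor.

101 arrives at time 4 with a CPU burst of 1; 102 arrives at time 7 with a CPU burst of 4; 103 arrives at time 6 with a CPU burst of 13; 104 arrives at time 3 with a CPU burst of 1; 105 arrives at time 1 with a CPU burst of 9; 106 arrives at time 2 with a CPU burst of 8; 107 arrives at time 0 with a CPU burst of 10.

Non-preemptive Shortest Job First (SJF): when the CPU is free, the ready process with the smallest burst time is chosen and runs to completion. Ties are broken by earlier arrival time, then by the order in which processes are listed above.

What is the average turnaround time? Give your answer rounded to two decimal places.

Timeline: | 107 0-10 | 104 10-11 | 101 11-12 | 102 12-16 | 106 16-24 | 105 24-33 | 103 33-46 |
Completion: 101=12  102=16  103=46  104=11  105=33  106=24  107=10
Turnaround (C−A): 101=8  102=9  103=40  104=8  105=32  106=22  107=10
Turnaround times: 101=8, 102=9, 103=40, 104=8, 105=32, 106=22, 107=10
Average turnaround = (8+9+40+8+32+22+10) / 7 = 129/7 = 18.43

18.43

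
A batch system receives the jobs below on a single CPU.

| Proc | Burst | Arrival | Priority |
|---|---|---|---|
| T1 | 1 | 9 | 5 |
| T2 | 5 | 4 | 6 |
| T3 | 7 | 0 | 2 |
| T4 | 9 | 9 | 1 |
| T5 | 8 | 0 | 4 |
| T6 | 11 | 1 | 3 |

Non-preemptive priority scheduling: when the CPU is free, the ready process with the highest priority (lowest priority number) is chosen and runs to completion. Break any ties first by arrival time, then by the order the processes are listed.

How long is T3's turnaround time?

Gantt: | T3 0-7 | T6 7-18 | T4 18-27 | T5 27-35 | T1 35-36 | T2 36-41 |
Completion: T1=36  T2=41  T3=7  T4=27  T5=35  T6=18
Turnaround (C−A): T1=27  T2=37  T3=7  T4=18  T5=35  T6=17
Turnaround(T3) = completion − arrival = 7 − 0 = 7

7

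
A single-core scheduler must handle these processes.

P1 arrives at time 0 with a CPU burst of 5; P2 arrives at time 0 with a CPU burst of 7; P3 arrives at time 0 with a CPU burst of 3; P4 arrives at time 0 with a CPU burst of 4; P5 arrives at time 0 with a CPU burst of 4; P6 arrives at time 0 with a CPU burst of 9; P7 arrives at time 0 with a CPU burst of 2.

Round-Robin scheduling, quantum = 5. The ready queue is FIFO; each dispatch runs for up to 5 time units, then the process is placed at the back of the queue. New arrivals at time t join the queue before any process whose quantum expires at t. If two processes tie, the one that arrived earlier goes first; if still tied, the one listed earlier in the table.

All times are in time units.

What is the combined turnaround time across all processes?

148

Timeline: | P1 0-5 | P2 5-10 | P3 10-13 | P4 13-17 | P5 17-21 | P6 21-26 | P7 26-28 | P2 28-30 | P6 30-34 |
Completion: P1=5  P2=30  P3=13  P4=17  P5=21  P6=34  P7=28
Turnaround (C−A): P1=5  P2=30  P3=13  P4=17  P5=21  P6=34  P7=28
Turnaround = completion − arrival: P1=5, P2=30, P3=13, P4=17, P5=21, P6=34, P7=28
Total turnaround = 5 + 30 + 13 + 17 + 21 + 34 + 28 = 148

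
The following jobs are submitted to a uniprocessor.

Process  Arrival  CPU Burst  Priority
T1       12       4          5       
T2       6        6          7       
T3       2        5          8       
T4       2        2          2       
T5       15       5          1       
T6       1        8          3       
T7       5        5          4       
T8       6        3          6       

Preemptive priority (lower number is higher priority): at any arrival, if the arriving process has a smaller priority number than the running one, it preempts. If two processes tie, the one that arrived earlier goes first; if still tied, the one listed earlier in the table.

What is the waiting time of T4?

Gantt: | idle 0-1 | T6 1-2 | T4 2-4 | T6 4-11 | T7 11-15 | T5 15-20 | T7 20-21 | T1 21-25 | T8 25-28 | T2 28-34 | T3 34-39 |
Completion: T1=25  T2=34  T3=39  T4=4  T5=20  T6=11  T7=21  T8=28
Waiting(T4) = turnaround − burst = 2 − 2 = 0

0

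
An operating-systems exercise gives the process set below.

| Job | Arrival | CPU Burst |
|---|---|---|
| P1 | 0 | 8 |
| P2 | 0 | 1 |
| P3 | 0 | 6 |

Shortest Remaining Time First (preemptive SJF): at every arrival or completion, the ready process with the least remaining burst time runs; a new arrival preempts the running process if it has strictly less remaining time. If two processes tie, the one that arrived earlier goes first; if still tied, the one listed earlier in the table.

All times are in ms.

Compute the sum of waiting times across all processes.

Gantt: | P2 0-1 | P3 1-7 | P1 7-15 |
Completion: P1=15  P2=1  P3=7
Turnaround (C−A): P1=15  P2=1  P3=7
Waiting = turnaround − burst: P1=7, P2=0, P3=1
Total waiting = 7 + 0 + 1 = 8

8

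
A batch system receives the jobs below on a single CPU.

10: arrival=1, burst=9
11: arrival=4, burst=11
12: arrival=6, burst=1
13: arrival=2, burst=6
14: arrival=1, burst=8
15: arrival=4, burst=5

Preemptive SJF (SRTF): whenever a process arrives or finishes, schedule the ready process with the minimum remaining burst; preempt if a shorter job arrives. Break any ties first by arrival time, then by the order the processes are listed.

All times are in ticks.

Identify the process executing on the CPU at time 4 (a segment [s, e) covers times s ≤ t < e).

13

Timeline: | idle 0-1 | 14 1-2 | 13 2-6 | 12 6-7 | 13 7-9 | 15 9-14 | 14 14-21 | 10 21-30 | 11 30-41 |
Completion: 10=30  11=41  12=7  13=9  14=21  15=14
Turnaround (C−A): 10=29  11=37  12=1  13=7  14=20  15=10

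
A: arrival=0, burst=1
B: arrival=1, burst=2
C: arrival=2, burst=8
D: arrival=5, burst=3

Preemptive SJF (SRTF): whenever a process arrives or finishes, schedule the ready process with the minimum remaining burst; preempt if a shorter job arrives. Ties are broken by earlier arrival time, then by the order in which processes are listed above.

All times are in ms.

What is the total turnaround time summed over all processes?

18

Gantt: | A 0-1 | B 1-3 | C 3-5 | D 5-8 | C 8-14 |
Completion: A=1  B=3  C=14  D=8
Turnaround (C−A): A=1  B=2  C=12  D=3
Turnaround = completion − arrival: A=1, B=2, C=12, D=3
Total turnaround = 1 + 2 + 12 + 3 = 18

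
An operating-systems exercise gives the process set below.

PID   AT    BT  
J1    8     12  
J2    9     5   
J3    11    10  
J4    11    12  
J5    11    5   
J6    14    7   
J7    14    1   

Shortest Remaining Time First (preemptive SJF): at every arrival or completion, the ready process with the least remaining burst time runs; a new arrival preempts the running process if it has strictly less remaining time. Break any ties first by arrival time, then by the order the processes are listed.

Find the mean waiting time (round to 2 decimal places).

13.00

Gantt: | idle 0-8 | J1 8-9 | J2 9-14 | J7 14-15 | J5 15-20 | J6 20-27 | J3 27-37 | J1 37-48 | J4 48-60 |
Completion: J1=48  J2=14  J3=37  J4=60  J5=20  J6=27  J7=15
Turnaround (C−A): J1=40  J2=5  J3=26  J4=49  J5=9  J6=13  J7=1
Waiting times: J1=28, J2=0, J3=16, J4=37, J5=4, J6=6, J7=0
Average waiting = (28+0+16+37+4+6+0) / 7 = 91/7 = 13.00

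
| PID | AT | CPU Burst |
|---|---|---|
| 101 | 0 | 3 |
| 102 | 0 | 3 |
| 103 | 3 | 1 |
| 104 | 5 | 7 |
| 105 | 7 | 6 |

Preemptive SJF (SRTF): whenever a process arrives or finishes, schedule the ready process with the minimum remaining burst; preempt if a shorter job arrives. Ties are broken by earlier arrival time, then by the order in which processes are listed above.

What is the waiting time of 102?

4

Gantt: | 101 0-3 | 103 3-4 | 102 4-7 | 105 7-13 | 104 13-20 |
Completion: 101=3  102=7  103=4  104=20  105=13
Turnaround (C−A): 101=3  102=7  103=1  104=15  105=6
Waiting(102) = turnaround − burst = 7 − 3 = 4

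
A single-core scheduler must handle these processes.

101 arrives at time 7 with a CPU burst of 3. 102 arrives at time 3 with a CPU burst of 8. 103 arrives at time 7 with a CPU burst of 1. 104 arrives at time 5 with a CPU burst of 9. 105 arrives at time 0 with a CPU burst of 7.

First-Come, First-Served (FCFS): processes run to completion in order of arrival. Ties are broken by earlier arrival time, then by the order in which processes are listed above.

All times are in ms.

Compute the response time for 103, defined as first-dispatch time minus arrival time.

Schedule: | 105 0-7 | 102 7-15 | 104 15-24 | 101 24-27 | 103 27-28 |
Completion: 101=27  102=15  103=28  104=24  105=7
Turnaround (C−A): 101=20  102=12  103=21  104=19  105=7
Response(103) = first start − arrival = 27 − 7 = 20

20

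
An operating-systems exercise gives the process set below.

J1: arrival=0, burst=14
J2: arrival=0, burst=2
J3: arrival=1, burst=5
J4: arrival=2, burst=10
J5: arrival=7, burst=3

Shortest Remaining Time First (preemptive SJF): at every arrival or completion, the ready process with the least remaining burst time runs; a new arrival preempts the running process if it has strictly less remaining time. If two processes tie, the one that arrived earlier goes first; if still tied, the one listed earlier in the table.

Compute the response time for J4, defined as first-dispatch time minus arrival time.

8

Schedule: | J2 0-2 | J3 2-7 | J5 7-10 | J4 10-20 | J1 20-34 |
Completion: J1=34  J2=2  J3=7  J4=20  J5=10
Response(J4) = first start − arrival = 10 − 2 = 8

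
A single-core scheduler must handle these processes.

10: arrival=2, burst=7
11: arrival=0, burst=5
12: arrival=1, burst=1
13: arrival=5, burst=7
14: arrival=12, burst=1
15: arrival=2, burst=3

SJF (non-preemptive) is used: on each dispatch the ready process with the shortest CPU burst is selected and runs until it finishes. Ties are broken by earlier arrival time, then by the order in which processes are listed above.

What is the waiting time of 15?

Gantt: | 11 0-5 | 12 5-6 | 15 6-9 | 10 9-16 | 14 16-17 | 13 17-24 |
Completion: 10=16  11=5  12=6  13=24  14=17  15=9
Turnaround (C−A): 10=14  11=5  12=5  13=19  14=5  15=7
Waiting(15) = turnaround − burst = 7 − 3 = 4

4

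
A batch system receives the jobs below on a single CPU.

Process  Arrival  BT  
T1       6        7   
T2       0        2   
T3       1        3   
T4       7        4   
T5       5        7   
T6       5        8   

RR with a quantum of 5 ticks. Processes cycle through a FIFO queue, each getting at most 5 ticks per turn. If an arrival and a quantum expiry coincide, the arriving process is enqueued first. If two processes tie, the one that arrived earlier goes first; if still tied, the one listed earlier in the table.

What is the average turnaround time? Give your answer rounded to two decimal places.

Gantt: | T2 0-2 | T3 2-5 | T5 5-10 | T6 10-15 | T1 15-20 | T4 20-24 | T5 24-26 | T6 26-29 | T1 29-31 |
Completion: T1=31  T2=2  T3=5  T4=24  T5=26  T6=29
Turnaround (C−A): T1=25  T2=2  T3=4  T4=17  T5=21  T6=24
Turnaround times: T1=25, T2=2, T3=4, T4=17, T5=21, T6=24
Average turnaround = (25+2+4+17+21+24) / 6 = 93/6 = 15.50

15.50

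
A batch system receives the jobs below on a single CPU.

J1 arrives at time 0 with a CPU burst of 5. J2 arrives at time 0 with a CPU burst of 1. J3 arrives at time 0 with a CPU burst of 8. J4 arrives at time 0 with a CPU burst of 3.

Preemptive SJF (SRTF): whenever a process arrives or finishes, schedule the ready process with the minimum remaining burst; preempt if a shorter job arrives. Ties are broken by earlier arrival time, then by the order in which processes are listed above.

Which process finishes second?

Gantt: | J2 0-1 | J4 1-4 | J1 4-9 | J3 9-17 |
Completion: J1=9  J2=1  J3=17  J4=4
Turnaround (C−A): J1=9  J2=1  J3=17  J4=4
Finish order: J2 → J4 → J1 → J3

J4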